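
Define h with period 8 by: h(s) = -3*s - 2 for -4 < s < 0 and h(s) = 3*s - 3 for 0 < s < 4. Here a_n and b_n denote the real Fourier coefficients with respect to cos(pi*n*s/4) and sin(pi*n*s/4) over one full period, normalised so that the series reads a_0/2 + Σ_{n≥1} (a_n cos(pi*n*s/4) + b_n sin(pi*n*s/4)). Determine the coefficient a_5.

-48/(25*pi**2)

a_5 = 1/4 ∫_{-4}^{4} h(s) cos(5*pi*s/4) ds.
Split the integral at the breakpoints.
Integrating by parts (boundary term plus one more integral), an antiderivative of (-3*s - 2) cos(5*pi*s/4) is -12*s*sin(5*pi*s/4)/(5*pi) - 8*sin(5*pi*s/4)/(5*pi) - 48*cos(5*pi*s/4)/(25*pi**2); evaluating from -4 to 0: ∫_{-4}^{0} (-3*s - 2) cos(5*pi*s/4) ds = (-48/(25*pi**2)) - (48/(25*pi**2)) = -96/(25*pi**2).
Integrating by parts (boundary term plus one more integral), an antiderivative of (3*s - 3) cos(5*pi*s/4) is 12*s*sin(5*pi*s/4)/(5*pi) - 12*sin(5*pi*s/4)/(5*pi) + 48*cos(5*pi*s/4)/(25*pi**2); evaluating from 0 to 4: ∫_{0}^{4} (3*s - 3) cos(5*pi*s/4) ds = (-48/(25*pi**2)) - (48/(25*pi**2)) = -96/(25*pi**2).
Summing the pieces and multiplying by (1/4) gives a_5 = -48/(25*pi**2).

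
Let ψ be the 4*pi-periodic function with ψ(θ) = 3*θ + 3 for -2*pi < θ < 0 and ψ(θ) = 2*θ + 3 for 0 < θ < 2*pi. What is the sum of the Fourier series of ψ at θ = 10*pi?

3 - pi

θ = 10*pi differs from θ = 2*pi by 2 full period(s), and the series is 4*pi-periodic.
At θ = 2*pi the one-sided limits are ψ(2*pi^-) = 3 + 4*pi and ψ(2*pi^+) = 3 - 6*pi.
By Dirichlet's theorem the series converges to their average, [(3 + 4*pi) + (3 - 6*pi)]/2 = 3 - pi.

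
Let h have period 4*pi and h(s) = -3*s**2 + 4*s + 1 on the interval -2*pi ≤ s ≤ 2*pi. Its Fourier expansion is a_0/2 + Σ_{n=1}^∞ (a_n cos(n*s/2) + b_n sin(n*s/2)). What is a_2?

-12

a_2 = (1/(2*pi)) ∫_{-2*pi}^{2*pi} h(s) cos(s) ds.
Integrating by parts twice (tabular method), an antiderivative of (-3*s**2 + 4*s + 1) cos(s) is -3*s**2*sin(s) + 4*s*sin(s) - 6*s*cos(s) + 7*sin(s) + 4*cos(s); evaluating from -2*pi to 2*pi: ∫_{-2*pi}^{2*pi} (-3*s**2 + 4*s + 1) cos(s) ds = (4 - 12*pi) - (4 + 12*pi) = -24*pi.
Hence a_2 = (1/(2*pi))·(-24*pi) = -12.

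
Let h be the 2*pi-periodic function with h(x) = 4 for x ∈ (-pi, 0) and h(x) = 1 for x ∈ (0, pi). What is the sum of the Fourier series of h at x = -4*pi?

5/2

x = -4*pi differs from x = 0 by -2 full period(s), and the series is 2*pi-periodic.
At x = 0 the one-sided limits are h(0^-) = 4 and h(0^+) = 1.
By Dirichlet's theorem the series converges to their average, [(4) + (1)]/2 = 5/2.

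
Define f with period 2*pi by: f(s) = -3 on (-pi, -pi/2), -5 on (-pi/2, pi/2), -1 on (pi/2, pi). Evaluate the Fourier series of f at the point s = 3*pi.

-2

s = 3*pi differs from s = pi by 1 full period(s), and the series is 2*pi-periodic.
At s = pi the one-sided limits are f(pi^-) = -1 and f(pi^+) = -3.
By Dirichlet's theorem the series converges to their average, [(-1) + (-3)]/2 = -2.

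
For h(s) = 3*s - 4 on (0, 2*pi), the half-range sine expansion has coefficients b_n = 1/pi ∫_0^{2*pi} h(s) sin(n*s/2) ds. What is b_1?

b_1 = 1/pi ∫_0^{2*pi} (3*s - 4) sin(s/2) ds.
Integrating by parts (boundary term plus one more integral), an antiderivative of (3*s - 4) sin(s/2) is -6*s*cos(s/2) + 12*sin(s/2) + 8*cos(s/2); evaluating from 0 to 2*pi: ∫_{0}^{2*pi} (3*s - 4) sin(s/2) ds = (-8 + 12*pi) - (8) = -16 + 12*pi.
Hence b_1 = (1/pi)·(-16 + 12*pi) = 12 - 16/pi.

12 - 16/pi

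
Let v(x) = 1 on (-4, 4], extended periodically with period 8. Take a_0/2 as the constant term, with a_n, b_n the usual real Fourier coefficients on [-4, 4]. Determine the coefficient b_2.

b_2 = 1/4 ∫_{-4}^{4} v(x) sin(pi*x/2) dx.
v is even and sin(pi*x/2) is odd, so the integrand is odd over a symmetric interval and the integral vanishes.

0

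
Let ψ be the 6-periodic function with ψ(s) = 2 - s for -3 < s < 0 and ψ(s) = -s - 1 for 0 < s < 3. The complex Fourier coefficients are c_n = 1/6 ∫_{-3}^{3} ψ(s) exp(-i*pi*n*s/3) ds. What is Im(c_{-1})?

-6/pi

Since ψ is real-valued, Im(c_{-1}) = -1/6 ∫_{-3}^{3} ψ(s) sin(-pi*s/3) ds = b_{1}/2.
Split the integral at the breakpoints.
Integrating by parts (boundary term plus one more integral), an antiderivative of (2 - s) sin(-pi*s/3) is -3*s*cos(pi*s/3)/pi + 9*sin(pi*s/3)/pi**2 + 6*cos(pi*s/3)/pi; evaluating from -3 to 0: ∫_{-3}^{0} (2 - s) sin(-pi*s/3) ds = (6/pi) - (-15/pi) = 21/pi.
Integrating by parts (boundary term plus one more integral), an antiderivative of (-s - 1) sin(-pi*s/3) is -3*s*cos(pi*s/3)/pi + 9*sin(pi*s/3)/pi**2 - 3*cos(pi*s/3)/pi; evaluating from 0 to 3: ∫_{0}^{3} (-s - 1) sin(-pi*s/3) ds = (12/pi) - (-3/pi) = 15/pi.
So ∫_{-3}^{3} ψ(s) sin(-pi*s/3) ds = 36/pi.
Hence Im(c_{-1}) = (-1/6)·(36/pi) = -6/pi.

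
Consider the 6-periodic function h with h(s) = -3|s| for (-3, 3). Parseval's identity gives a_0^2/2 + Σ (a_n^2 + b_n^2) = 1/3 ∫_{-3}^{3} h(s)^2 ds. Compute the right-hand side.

1/3 ∫_{-3}^{3} h(s)^2 ds = 1/3 · (162) = 54.

54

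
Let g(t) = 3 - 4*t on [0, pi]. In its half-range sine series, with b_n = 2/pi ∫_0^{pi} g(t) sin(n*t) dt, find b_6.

4/3

b_6 = 2/pi ∫_0^{pi} (3 - 4*t) sin(6*t) dt.
Integrating by parts (boundary term plus one more integral), an antiderivative of (3 - 4*t) sin(6*t) is 2*t*cos(6*t)/3 - sin(6*t)/9 - cos(6*t)/2; evaluating from 0 to pi: ∫_{0}^{pi} (3 - 4*t) sin(6*t) dt = (-1/2 + 2*pi/3) - (-1/2) = 2*pi/3.
Hence b_6 = (2/pi)·(2*pi/3) = 4/3.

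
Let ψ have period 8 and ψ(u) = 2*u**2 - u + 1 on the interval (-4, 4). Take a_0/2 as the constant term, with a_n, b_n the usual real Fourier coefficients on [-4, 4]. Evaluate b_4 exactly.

b_4 = 1/4 ∫_{-4}^{4} ψ(u) sin(pi*u) du.
Integrating by parts twice (tabular method), an antiderivative of (2*u**2 - u + 1) sin(pi*u) is -2*u**2*cos(pi*u)/pi + 4*u*sin(pi*u)/pi**2 + u*cos(pi*u)/pi - sin(pi*u)/pi**2 - cos(pi*u)/pi + 4*cos(pi*u)/pi**3; evaluating from -4 to 4: ∫_{-4}^{4} (2*u**2 - u + 1) sin(pi*u) du = (-29/pi + 4/pi**3) - (-37/pi + 4/pi**3) = 8/pi.
Hence b_4 = (1/4)·(8/pi) = 2/pi.

2/pi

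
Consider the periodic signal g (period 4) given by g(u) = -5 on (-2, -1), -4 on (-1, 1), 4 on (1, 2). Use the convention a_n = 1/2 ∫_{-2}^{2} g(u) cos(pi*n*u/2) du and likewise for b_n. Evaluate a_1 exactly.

-7/pi

a_1 = 1/2 ∫_{-2}^{2} g(u) cos(pi*u/2) du.
Split the integral at the breakpoints.
Directly, an antiderivative of (-5) cos(pi*u/2) is -10*sin(pi*u/2)/pi; evaluating from -2 to -1: ∫_{-2}^{-1} (-5) cos(pi*u/2) du = (10/pi) - (0) = 10/pi.
Directly, an antiderivative of (-4) cos(pi*u/2) is -8*sin(pi*u/2)/pi; evaluating from -1 to 1: ∫_{-1}^{1} (-4) cos(pi*u/2) du = (-8/pi) - (8/pi) = -16/pi.
Directly, an antiderivative of (4) cos(pi*u/2) is 8*sin(pi*u/2)/pi; evaluating from 1 to 2: ∫_{1}^{2} (4) cos(pi*u/2) du = (0) - (8/pi) = -8/pi.
Summing the pieces and multiplying by (1/2) gives a_1 = -7/pi.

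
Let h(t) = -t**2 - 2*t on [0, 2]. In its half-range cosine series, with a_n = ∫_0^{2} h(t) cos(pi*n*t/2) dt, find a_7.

32/(49*pi**2)

a_7 = ∫_0^{2} (-t**2 - 2*t) cos(7*pi*t/2) dt.
Integrating by parts twice (tabular method), an antiderivative of (-t**2 - 2*t) cos(7*pi*t/2) is -2*t**2*sin(7*pi*t/2)/(7*pi) - 4*t*sin(7*pi*t/2)/(7*pi) - 8*t*cos(7*pi*t/2)/(49*pi**2) + 16*sin(7*pi*t/2)/(343*pi**3) - 8*cos(7*pi*t/2)/(49*pi**2); evaluating from 0 to 2: ∫_{0}^{2} (-t**2 - 2*t) cos(7*pi*t/2) dt = (24/(49*pi**2)) - (-8/(49*pi**2)) = 32/(49*pi**2).
Hence a_7 = 32/(49*pi**2).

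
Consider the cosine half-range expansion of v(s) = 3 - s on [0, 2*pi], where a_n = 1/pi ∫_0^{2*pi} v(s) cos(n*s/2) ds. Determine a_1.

8/pi

a_1 = 1/pi ∫_0^{2*pi} (3 - s) cos(s/2) ds.
Integrating by parts (boundary term plus one more integral), an antiderivative of (3 - s) cos(s/2) is -2*s*sin(s/2) + 6*sin(s/2) - 4*cos(s/2); evaluating from 0 to 2*pi: ∫_{0}^{2*pi} (3 - s) cos(s/2) ds = (4) - (-4) = 8.
Hence a_1 = (1/pi)·(8) = 8/pi.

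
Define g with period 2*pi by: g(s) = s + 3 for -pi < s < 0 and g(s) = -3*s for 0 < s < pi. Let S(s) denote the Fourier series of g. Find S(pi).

3/2 - 2*pi

s = pi differs from s = -pi by 1 full period(s), and the series is 2*pi-periodic.
At s = -pi the one-sided limits are g(-pi^-) = -3*pi and g(-pi^+) = 3 - pi.
By Dirichlet's theorem the series converges to their average, [(-3*pi) + (3 - pi)]/2 = 3/2 - 2*pi.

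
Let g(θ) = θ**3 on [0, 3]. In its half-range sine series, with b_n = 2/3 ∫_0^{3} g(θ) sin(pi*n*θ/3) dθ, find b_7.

b_7 = 2/3 ∫_0^{3} (θ**3) sin(7*pi*θ/3) dθ.
Integrating by parts three times (tabular method), an antiderivative of (θ**3) sin(7*pi*θ/3) is -3*θ**3*cos(7*pi*θ/3)/(7*pi) + 27*θ**2*sin(7*pi*θ/3)/(49*pi**2) + 162*θ*cos(7*pi*θ/3)/(343*pi**3) - 486*sin(7*pi*θ/3)/(2401*pi**4); evaluating from 0 to 3: ∫_{0}^{3} (θ**3) sin(7*pi*θ/3) dθ = (81*(-6 + 49*pi**2)/(343*pi**3)) - (0) = 81*(-6 + 49*pi**2)/(343*pi**3).
Hence b_7 = (2/3)·(81*(-6 + 49*pi**2)/(343*pi**3)) = 54*(-6 + 49*pi**2)/(343*pi**3).

54*(-6 + 49*pi**2)/(343*pi**3)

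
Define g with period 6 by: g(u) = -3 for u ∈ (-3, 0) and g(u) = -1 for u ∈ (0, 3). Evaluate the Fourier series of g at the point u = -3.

-2

At u = -3 the one-sided limits are g(-3^-) = -1 and g(-3^+) = -3.
By Dirichlet's theorem the series converges to their average, [(-1) + (-3)]/2 = -2.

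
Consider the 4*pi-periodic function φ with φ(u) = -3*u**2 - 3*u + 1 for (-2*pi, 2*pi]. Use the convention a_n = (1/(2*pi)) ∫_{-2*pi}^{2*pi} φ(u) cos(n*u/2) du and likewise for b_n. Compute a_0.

2 - 8*pi**2

a_0 = (1/(2*pi)) ∫_{-2*pi}^{2*pi} φ(u) du = (1/(2*pi)) · (-16*pi**3 + 4*pi) = 2 - 8*pi**2.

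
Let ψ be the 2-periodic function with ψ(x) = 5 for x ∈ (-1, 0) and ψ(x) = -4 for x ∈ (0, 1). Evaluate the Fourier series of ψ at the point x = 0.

1/2

At x = 0 the one-sided limits are ψ(0^-) = 5 and ψ(0^+) = -4.
By Dirichlet's theorem the series converges to their average, [(5) + (-4)]/2 = 1/2.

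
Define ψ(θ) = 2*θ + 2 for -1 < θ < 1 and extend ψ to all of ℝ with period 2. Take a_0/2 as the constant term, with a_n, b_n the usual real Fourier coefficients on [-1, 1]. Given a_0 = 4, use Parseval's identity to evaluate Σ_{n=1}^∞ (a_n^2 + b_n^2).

8/3

Parseval: a_0^2/2 + Σ_{n≥1} (a_n^2+b_n^2) = ∫_{-1}^{1} ψ(θ)^2 dθ = 32/3.
Subtract a_0^2/2 = 8: Σ (a_n^2+b_n^2) = 8/3.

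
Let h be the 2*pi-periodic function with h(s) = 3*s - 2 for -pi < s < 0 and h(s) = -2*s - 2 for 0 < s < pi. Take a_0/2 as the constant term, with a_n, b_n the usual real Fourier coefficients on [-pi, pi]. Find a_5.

2/(5*pi)

a_5 = 1/pi ∫_{-pi}^{pi} h(s) cos(5*s) ds.
Split the integral at the breakpoints.
Integrating by parts (boundary term plus one more integral), an antiderivative of (3*s - 2) cos(5*s) is 3*s*sin(5*s)/5 - 2*sin(5*s)/5 + 3*cos(5*s)/25; evaluating from -pi to 0: ∫_{-pi}^{0} (3*s - 2) cos(5*s) ds = (3/25) - (-3/25) = 6/25.
Integrating by parts (boundary term plus one more integral), an antiderivative of (-2*s - 2) cos(5*s) is -2*s*sin(5*s)/5 - 2*sin(5*s)/5 - 2*cos(5*s)/25; evaluating from 0 to pi: ∫_{0}^{pi} (-2*s - 2) cos(5*s) ds = (2/25) - (-2/25) = 4/25.
Summing the pieces and multiplying by (1/pi) gives a_5 = 2/(5*pi).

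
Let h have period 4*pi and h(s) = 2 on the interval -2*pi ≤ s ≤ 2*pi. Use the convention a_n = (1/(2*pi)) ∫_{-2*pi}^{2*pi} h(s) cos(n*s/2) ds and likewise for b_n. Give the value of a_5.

0

a_5 = (1/(2*pi)) ∫_{-2*pi}^{2*pi} h(s) cos(5*s/2) ds.
h is even and cos(5*s/2) is even, so the integrand is even and a_5 = 1/pi ∫_0^{2*pi} h(s) cos(5*s/2) ds.
Directly, an antiderivative of (2) cos(5*s/2) is 4*sin(5*s/2)/5; evaluating from 0 to 2*pi: ∫_{0}^{2*pi} (2) cos(5*s/2) ds = (0) - (0) = 0.
Hence a_5 = (1/pi)·(0) = 0.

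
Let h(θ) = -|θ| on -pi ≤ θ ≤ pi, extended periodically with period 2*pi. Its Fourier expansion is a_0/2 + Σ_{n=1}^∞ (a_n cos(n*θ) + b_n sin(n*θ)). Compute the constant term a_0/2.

-pi/2

a_0 = 1/pi ∫_{-pi}^{pi} h(θ) dθ = 1/pi · (-pi**2) = -pi.
So the constant term a_0/2 = -pi/2.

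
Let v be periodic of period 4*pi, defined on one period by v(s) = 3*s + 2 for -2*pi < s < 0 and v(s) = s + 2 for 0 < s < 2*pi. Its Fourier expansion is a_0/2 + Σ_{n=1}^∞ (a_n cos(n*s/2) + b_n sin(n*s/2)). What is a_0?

4 - 2*pi

a_0 = (1/(2*pi)) ∫_{-2*pi}^{2*pi} v(s) ds = (1/(2*pi)) · (4*pi*(2 - pi)) = 4 - 2*pi.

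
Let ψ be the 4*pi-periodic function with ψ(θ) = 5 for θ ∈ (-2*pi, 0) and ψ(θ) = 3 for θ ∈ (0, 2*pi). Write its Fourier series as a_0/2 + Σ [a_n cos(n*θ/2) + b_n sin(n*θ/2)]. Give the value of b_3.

-4/(3*pi)

b_3 = (1/(2*pi)) ∫_{-2*pi}^{2*pi} ψ(θ) sin(3*θ/2) dθ.
Split the integral at the breakpoints.
Directly, an antiderivative of (5) sin(3*θ/2) is -10*cos(3*θ/2)/3; evaluating from -2*pi to 0: ∫_{-2*pi}^{0} (5) sin(3*θ/2) dθ = (-10/3) - (10/3) = -20/3.
Directly, an antiderivative of (3) sin(3*θ/2) is -2*cos(3*θ/2); evaluating from 0 to 2*pi: ∫_{0}^{2*pi} (3) sin(3*θ/2) dθ = (2) - (-2) = 4.
Summing the pieces and multiplying by (1/(2*pi)) gives b_3 = -4/(3*pi).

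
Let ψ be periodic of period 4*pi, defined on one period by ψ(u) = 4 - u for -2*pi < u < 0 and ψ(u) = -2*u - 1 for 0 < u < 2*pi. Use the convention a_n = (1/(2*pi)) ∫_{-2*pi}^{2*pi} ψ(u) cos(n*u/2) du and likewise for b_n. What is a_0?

3 - pi

a_0 = (1/(2*pi)) ∫_{-2*pi}^{2*pi} ψ(u) du = (1/(2*pi)) · (2*pi*(3 - pi)) = 3 - pi.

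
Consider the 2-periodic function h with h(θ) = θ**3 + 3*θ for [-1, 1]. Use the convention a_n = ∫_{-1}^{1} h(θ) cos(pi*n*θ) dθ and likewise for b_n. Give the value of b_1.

-12/pi**3 + 8/pi

b_1 = ∫_{-1}^{1} h(θ) sin(pi*θ) dθ.
h is odd and sin(pi*θ) is odd, so the integrand is even and b_1 = 2 ∫_0^{1} h(θ) sin(pi*θ) dθ.
Integrating by parts three times (tabular method), an antiderivative of (θ**3 + 3*θ) sin(pi*θ) is -θ**3*cos(pi*θ)/pi + 3*θ**2*sin(pi*θ)/pi**2 - 3*θ*cos(pi*θ)/pi + 6*θ*cos(pi*θ)/pi**3 - 6*sin(pi*θ)/pi**4 + 3*sin(pi*θ)/pi**2; evaluating from 0 to 1: ∫_{0}^{1} (θ**3 + 3*θ) sin(pi*θ) dθ = (-6/pi**3 + 4/pi) - (0) = -6/pi**3 + 4/pi.
Hence b_1 = 2·(-6/pi**3 + 4/pi) = -12/pi**3 + 8/pi.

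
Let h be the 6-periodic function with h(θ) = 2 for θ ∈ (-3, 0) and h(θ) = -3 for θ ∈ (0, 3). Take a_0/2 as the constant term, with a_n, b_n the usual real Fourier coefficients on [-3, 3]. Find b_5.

-2/pi

b_5 = 1/3 ∫_{-3}^{3} h(θ) sin(5*pi*θ/3) dθ.
Split the integral at the breakpoints.
Directly, an antiderivative of (2) sin(5*pi*θ/3) is -6*cos(5*pi*θ/3)/(5*pi); evaluating from -3 to 0: ∫_{-3}^{0} (2) sin(5*pi*θ/3) dθ = (-6/(5*pi)) - (6/(5*pi)) = -12/(5*pi).
Directly, an antiderivative of (-3) sin(5*pi*θ/3) is 9*cos(5*pi*θ/3)/(5*pi); evaluating from 0 to 3: ∫_{0}^{3} (-3) sin(5*pi*θ/3) dθ = (-9/(5*pi)) - (9/(5*pi)) = -18/(5*pi).
Summing the pieces and multiplying by (1/3) gives b_5 = -2/pi.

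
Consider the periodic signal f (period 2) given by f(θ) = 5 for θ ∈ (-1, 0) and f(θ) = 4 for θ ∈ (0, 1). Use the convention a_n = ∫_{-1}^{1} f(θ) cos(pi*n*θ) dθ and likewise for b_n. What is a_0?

a_0 = ∫_{-1}^{1} f(θ) dθ = 9.

9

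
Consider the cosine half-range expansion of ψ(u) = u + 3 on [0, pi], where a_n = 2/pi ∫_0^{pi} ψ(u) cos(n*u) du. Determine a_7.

-4/(49*pi)

a_7 = 2/pi ∫_0^{pi} (u + 3) cos(7*u) du.
Integrating by parts (boundary term plus one more integral), an antiderivative of (u + 3) cos(7*u) is u*sin(7*u)/7 + 3*sin(7*u)/7 + cos(7*u)/49; evaluating from 0 to pi: ∫_{0}^{pi} (u + 3) cos(7*u) du = (-1/49) - (1/49) = -2/49.
Hence a_7 = (2/pi)·(-2/49) = -4/(49*pi).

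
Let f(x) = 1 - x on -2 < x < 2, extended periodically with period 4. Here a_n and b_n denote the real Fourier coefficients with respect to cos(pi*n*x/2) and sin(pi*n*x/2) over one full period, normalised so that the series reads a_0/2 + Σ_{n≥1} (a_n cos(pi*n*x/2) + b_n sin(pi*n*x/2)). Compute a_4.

a_4 = 1/2 ∫_{-2}^{2} f(x) cos(2*pi*x) dx.
Integrating by parts (boundary term plus one more integral), an antiderivative of (1 - x) cos(2*pi*x) is -x*sin(2*pi*x)/(2*pi) + sin(2*pi*x)/(2*pi) - cos(2*pi*x)/(4*pi**2); evaluating from -2 to 2: ∫_{-2}^{2} (1 - x) cos(2*pi*x) dx = (-1/(4*pi**2)) - (-1/(4*pi**2)) = 0.
Hence a_4 = (1/2)·(0) = 0.

0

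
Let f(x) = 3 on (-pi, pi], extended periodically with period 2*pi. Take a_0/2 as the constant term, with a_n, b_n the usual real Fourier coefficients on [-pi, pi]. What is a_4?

a_4 = 1/pi ∫_{-pi}^{pi} f(x) cos(4*x) dx.
f is even and cos(4*x) is even, so the integrand is even and a_4 = 2/pi ∫_0^{pi} f(x) cos(4*x) dx.
Directly, an antiderivative of (3) cos(4*x) is 3*sin(4*x)/4; evaluating from 0 to pi: ∫_{0}^{pi} (3) cos(4*x) dx = (0) - (0) = 0.
Hence a_4 = (2/pi)·(0) = 0.

0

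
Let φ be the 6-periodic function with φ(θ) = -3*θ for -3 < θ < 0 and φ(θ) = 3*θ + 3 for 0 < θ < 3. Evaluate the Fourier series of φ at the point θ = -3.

θ = -3 differs from θ = 3 by -1 full period(s), and the series is 6-periodic.
At θ = 3 the one-sided limits are φ(3^-) = 12 and φ(3^+) = 9.
By Dirichlet's theorem the series converges to their average, [(12) + (9)]/2 = 21/2.

21/2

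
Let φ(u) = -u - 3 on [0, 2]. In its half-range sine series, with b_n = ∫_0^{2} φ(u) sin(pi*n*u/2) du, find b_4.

b_4 = ∫_0^{2} (-u - 3) sin(2*pi*u) du.
Integrating by parts (boundary term plus one more integral), an antiderivative of (-u - 3) sin(2*pi*u) is u*cos(2*pi*u)/(2*pi) - sin(2*pi*u)/(4*pi**2) + 3*cos(2*pi*u)/(2*pi); evaluating from 0 to 2: ∫_{0}^{2} (-u - 3) sin(2*pi*u) du = (5/(2*pi)) - (3/(2*pi)) = 1/pi.
Hence b_4 = 1/pi.

1/pi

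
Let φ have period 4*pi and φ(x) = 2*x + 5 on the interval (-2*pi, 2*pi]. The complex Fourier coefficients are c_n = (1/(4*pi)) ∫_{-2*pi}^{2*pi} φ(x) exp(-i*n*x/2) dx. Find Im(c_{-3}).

Since φ is real-valued, Im(c_{-3}) = -(1/(4*pi)) ∫_{-2*pi}^{2*pi} φ(x) sin(-3*x/2) dx = b_{3}/2.
Integrating by parts (boundary term plus one more integral), an antiderivative of (2*x + 5) sin(-3*x/2) is 4*x*cos(3*x/2)/3 - 8*sin(3*x/2)/9 + 10*cos(3*x/2)/3; evaluating from -2*pi to 2*pi: ∫_{-2*pi}^{2*pi} (2*x + 5) sin(-3*x/2) dx = (-8*pi/3 - 10/3) - (-10/3 + 8*pi/3) = -16*pi/3.
Hence Im(c_{-3}) = (-1/(4*pi))·(-16*pi/3) = 4/3.

4/3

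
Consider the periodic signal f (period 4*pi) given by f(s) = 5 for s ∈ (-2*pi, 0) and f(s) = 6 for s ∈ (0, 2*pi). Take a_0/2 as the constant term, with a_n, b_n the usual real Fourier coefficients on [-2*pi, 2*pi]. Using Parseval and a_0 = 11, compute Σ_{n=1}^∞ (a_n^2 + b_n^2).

Parseval: a_0^2/2 + Σ_{n≥1} (a_n^2+b_n^2) = (1/(2*pi)) ∫_{-2*pi}^{2*pi} f(s)^2 ds = 61.
Subtract a_0^2/2 = 121/2: Σ (a_n^2+b_n^2) = 1/2.

1/2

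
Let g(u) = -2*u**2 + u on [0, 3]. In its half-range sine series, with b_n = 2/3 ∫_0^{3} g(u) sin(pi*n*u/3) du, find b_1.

-30/pi + 144/pi**3

b_1 = 2/3 ∫_0^{3} (-2*u**2 + u) sin(pi*u/3) du.
Integrating by parts twice (tabular method), an antiderivative of (-2*u**2 + u) sin(pi*u/3) is 6*u**2*cos(pi*u/3)/pi - 36*u*sin(pi*u/3)/pi**2 - 3*u*cos(pi*u/3)/pi + 9*sin(pi*u/3)/pi**2 - 108*cos(pi*u/3)/pi**3; evaluating from 0 to 3: ∫_{0}^{3} (-2*u**2 + u) sin(pi*u/3) du = (-45/pi + 108/pi**3) - (-108/pi**3) = -45/pi + 216/pi**3.
Hence b_1 = (2/3)·(-45/pi + 216/pi**3) = -30/pi + 144/pi**3.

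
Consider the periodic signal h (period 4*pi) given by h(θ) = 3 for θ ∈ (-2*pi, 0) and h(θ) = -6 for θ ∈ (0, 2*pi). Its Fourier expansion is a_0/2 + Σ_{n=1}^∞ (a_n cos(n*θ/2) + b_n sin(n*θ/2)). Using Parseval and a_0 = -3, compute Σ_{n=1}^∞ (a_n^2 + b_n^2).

Parseval: a_0^2/2 + Σ_{n≥1} (a_n^2+b_n^2) = (1/(2*pi)) ∫_{-2*pi}^{2*pi} h(θ)^2 dθ = 45.
Subtract a_0^2/2 = 9/2: Σ (a_n^2+b_n^2) = 81/2.

81/2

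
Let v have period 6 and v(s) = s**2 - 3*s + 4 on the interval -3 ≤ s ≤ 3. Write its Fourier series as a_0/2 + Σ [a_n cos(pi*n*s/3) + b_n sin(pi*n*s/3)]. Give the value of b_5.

b_5 = 1/3 ∫_{-3}^{3} v(s) sin(5*pi*s/3) ds.
Integrating by parts twice (tabular method), an antiderivative of (s**2 - 3*s + 4) sin(5*pi*s/3) is -3*s**2*cos(5*pi*s/3)/(5*pi) + 18*s*sin(5*pi*s/3)/(25*pi**2) + 9*s*cos(5*pi*s/3)/(5*pi) - 27*sin(5*pi*s/3)/(25*pi**2) - 12*cos(5*pi*s/3)/(5*pi) + 54*cos(5*pi*s/3)/(125*pi**3); evaluating from -3 to 3: ∫_{-3}^{3} (s**2 - 3*s + 4) sin(5*pi*s/3) ds = (6*(-9 + 50*pi**2)/(125*pi**3)) - (6*(-9 + 275*pi**2)/(125*pi**3)) = -54/(5*pi).
Hence b_5 = (1/3)·(-54/(5*pi)) = -18/(5*pi).

-18/(5*pi)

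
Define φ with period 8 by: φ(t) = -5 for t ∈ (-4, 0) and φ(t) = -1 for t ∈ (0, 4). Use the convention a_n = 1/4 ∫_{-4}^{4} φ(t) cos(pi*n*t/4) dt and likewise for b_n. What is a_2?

a_2 = 1/4 ∫_{-4}^{4} φ(t) cos(pi*t/2) dt.
Split the integral at the breakpoints.
Directly, an antiderivative of (-5) cos(pi*t/2) is -10*sin(pi*t/2)/pi; evaluating from -4 to 0: ∫_{-4}^{0} (-5) cos(pi*t/2) dt = (0) - (0) = 0.
Directly, an antiderivative of (-1) cos(pi*t/2) is -2*sin(pi*t/2)/pi; evaluating from 0 to 4: ∫_{0}^{4} (-1) cos(pi*t/2) dt = (0) - (0) = 0.
Summing the pieces and multiplying by (1/4) gives a_2 = 0.

0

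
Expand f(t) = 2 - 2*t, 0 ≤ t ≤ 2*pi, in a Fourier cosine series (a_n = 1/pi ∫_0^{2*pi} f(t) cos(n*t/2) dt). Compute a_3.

a_3 = 1/pi ∫_0^{2*pi} (2 - 2*t) cos(3*t/2) dt.
Integrating by parts (boundary term plus one more integral), an antiderivative of (2 - 2*t) cos(3*t/2) is -4*t*sin(3*t/2)/3 + 4*sin(3*t/2)/3 - 8*cos(3*t/2)/9; evaluating from 0 to 2*pi: ∫_{0}^{2*pi} (2 - 2*t) cos(3*t/2) dt = (8/9) - (-8/9) = 16/9.
Hence a_3 = (1/pi)·(16/9) = 16/(9*pi).

16/(9*pi)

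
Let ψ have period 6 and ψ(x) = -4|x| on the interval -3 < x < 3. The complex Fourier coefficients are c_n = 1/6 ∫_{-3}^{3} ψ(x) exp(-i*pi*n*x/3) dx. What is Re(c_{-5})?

Since ψ is real-valued, Re(c_{-5}) = 1/6 ∫_{-3}^{3} ψ(x) cos(-5*pi*x/3) dx = a_{5}/2.
ψ is even and cos(-5*pi*x/3) is even, so the integrand is even: ∫_{-3}^{3} ψ(x) cos(-5*pi*x/3) dx = 2∫_0^{3} ψ(x) cos(-5*pi*x/3) dx.
Integrating by parts (boundary term plus one more integral), an antiderivative of (-4*x) cos(-5*pi*x/3) is -12*x*sin(5*pi*x/3)/(5*pi) - 36*cos(5*pi*x/3)/(25*pi**2); evaluating from 0 to 3: ∫_{0}^{3} (-4*x) cos(-5*pi*x/3) dx = (36/(25*pi**2)) - (-36/(25*pi**2)) = 72/(25*pi**2).
So ∫_{-3}^{3} ψ(x) cos(-5*pi*x/3) dx = 144/(25*pi**2).
Hence Re(c_{-5}) = (1/6)·(144/(25*pi**2)) = 24/(25*pi**2).

24/(25*pi**2)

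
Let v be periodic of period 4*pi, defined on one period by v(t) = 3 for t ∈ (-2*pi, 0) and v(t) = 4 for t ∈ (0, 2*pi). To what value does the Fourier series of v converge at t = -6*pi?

7/2

t = -6*pi differs from t = 2*pi by -2 full period(s), and the series is 4*pi-periodic.
At t = 2*pi the one-sided limits are v(2*pi^-) = 4 and v(2*pi^+) = 3.
By Dirichlet's theorem the series converges to their average, [(4) + (3)]/2 = 7/2.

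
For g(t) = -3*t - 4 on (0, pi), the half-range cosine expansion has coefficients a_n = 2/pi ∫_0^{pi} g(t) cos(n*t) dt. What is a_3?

a_3 = 2/pi ∫_0^{pi} (-3*t - 4) cos(3*t) dt.
Integrating by parts (boundary term plus one more integral), an antiderivative of (-3*t - 4) cos(3*t) is -t*sin(3*t) - 4*sin(3*t)/3 - cos(3*t)/3; evaluating from 0 to pi: ∫_{0}^{pi} (-3*t - 4) cos(3*t) dt = (1/3) - (-1/3) = 2/3.
Hence a_3 = (2/pi)·(2/3) = 4/(3*pi).

4/(3*pi)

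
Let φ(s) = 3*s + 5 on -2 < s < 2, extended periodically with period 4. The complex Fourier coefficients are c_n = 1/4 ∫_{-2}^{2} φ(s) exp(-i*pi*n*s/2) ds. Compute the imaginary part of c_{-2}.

-3/pi

Since φ is real-valued, Im(c_{-2}) = -1/4 ∫_{-2}^{2} φ(s) sin(-pi*s) ds = b_{2}/2.
Integrating by parts (boundary term plus one more integral), an antiderivative of (3*s + 5) sin(-pi*s) is 3*s*cos(pi*s)/pi - 3*sin(pi*s)/pi**2 + 5*cos(pi*s)/pi; evaluating from -2 to 2: ∫_{-2}^{2} (3*s + 5) sin(-pi*s) ds = (11/pi) - (-1/pi) = 12/pi.
Hence Im(c_{-2}) = (-1/4)·(12/pi) = -3/pi.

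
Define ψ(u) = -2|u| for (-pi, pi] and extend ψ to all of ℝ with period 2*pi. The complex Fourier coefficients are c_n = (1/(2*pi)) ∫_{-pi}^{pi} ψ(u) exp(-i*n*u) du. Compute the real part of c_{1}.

Since ψ is real-valued, Re(c_{1}) = (1/(2*pi)) ∫_{-pi}^{pi} ψ(u) cos(u) du = a_{1}/2.
ψ is even and cos(u) is even, so the integrand is even: ∫_{-pi}^{pi} ψ(u) cos(u) du = 2∫_0^{pi} ψ(u) cos(u) du.
Integrating by parts (boundary term plus one more integral), an antiderivative of (-2*u) cos(u) is -2*u*sin(u) - 2*cos(u); evaluating from 0 to pi: ∫_{0}^{pi} (-2*u) cos(u) du = (2) - (-2) = 4.
So ∫_{-pi}^{pi} ψ(u) cos(u) du = 8.
Hence Re(c_{1}) = (1/(2*pi))·(8) = 4/pi.

4/pi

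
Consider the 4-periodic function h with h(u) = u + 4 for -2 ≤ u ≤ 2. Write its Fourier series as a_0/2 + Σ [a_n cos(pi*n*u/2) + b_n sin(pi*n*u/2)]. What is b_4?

-1/pi

b_4 = 1/2 ∫_{-2}^{2} h(u) sin(2*pi*u) du.
Integrating by parts (boundary term plus one more integral), an antiderivative of (u + 4) sin(2*pi*u) is -u*cos(2*pi*u)/(2*pi) + sin(2*pi*u)/(4*pi**2) - 2*cos(2*pi*u)/pi; evaluating from -2 to 2: ∫_{-2}^{2} (u + 4) sin(2*pi*u) du = (-3/pi) - (-1/pi) = -2/pi.
Hence b_4 = (1/2)·(-2/pi) = -1/pi.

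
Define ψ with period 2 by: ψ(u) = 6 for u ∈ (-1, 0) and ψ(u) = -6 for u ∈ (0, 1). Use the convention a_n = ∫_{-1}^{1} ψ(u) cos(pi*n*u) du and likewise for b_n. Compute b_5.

-24/(5*pi)

b_5 = ∫_{-1}^{1} ψ(u) sin(5*pi*u) du.
ψ is odd and sin(5*pi*u) is odd, so the integrand is even and b_5 = 2 ∫_0^{1} ψ(u) sin(5*pi*u) du.
Directly, an antiderivative of (-6) sin(5*pi*u) is 6*cos(5*pi*u)/(5*pi); evaluating from 0 to 1: ∫_{0}^{1} (-6) sin(5*pi*u) du = (-6/(5*pi)) - (6/(5*pi)) = -12/(5*pi).
Hence b_5 = 2·(-12/(5*pi)) = -24/(5*pi).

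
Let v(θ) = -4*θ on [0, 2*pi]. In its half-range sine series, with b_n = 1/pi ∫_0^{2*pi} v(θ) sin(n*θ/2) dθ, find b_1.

-16

b_1 = 1/pi ∫_0^{2*pi} (-4*θ) sin(θ/2) dθ.
Integrating by parts (boundary term plus one more integral), an antiderivative of (-4*θ) sin(θ/2) is 8*θ*cos(θ/2) - 16*sin(θ/2); evaluating from 0 to 2*pi: ∫_{0}^{2*pi} (-4*θ) sin(θ/2) dθ = (-16*pi) - (0) = -16*pi.
Hence b_1 = (1/pi)·(-16*pi) = -16.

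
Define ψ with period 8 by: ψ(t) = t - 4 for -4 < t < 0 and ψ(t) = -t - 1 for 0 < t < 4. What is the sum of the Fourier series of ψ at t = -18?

t = -18 differs from t = -2 by -2 full period(s), and the series is 8-periodic.
ψ is continuous at t = -2 with value -6, so the series converges to -6 there.

-6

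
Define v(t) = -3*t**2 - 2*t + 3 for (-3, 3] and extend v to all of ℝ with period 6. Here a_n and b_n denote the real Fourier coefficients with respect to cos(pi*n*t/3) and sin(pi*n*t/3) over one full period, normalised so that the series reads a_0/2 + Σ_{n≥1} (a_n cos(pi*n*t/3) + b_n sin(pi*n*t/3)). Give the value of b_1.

-12/pi

b_1 = 1/3 ∫_{-3}^{3} v(t) sin(pi*t/3) dt.
Integrating by parts twice (tabular method), an antiderivative of (-3*t**2 - 2*t + 3) sin(pi*t/3) is 9*t**2*cos(pi*t/3)/pi - 54*t*sin(pi*t/3)/pi**2 + 6*t*cos(pi*t/3)/pi - 18*sin(pi*t/3)/pi**2 - 162*cos(pi*t/3)/pi**3 - 9*cos(pi*t/3)/pi; evaluating from -3 to 3: ∫_{-3}^{3} (-3*t**2 - 2*t + 3) sin(pi*t/3) dt = (-90/pi + 162/pi**3) - (-54/pi + 162/pi**3) = -36/pi.
Hence b_1 = (1/3)·(-36/pi) = -12/pi.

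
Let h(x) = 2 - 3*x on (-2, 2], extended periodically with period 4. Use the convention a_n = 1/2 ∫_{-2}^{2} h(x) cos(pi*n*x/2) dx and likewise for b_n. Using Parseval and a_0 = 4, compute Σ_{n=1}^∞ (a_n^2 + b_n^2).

24

Parseval: a_0^2/2 + Σ_{n≥1} (a_n^2+b_n^2) = 1/2 ∫_{-2}^{2} h(x)^2 dx = 32.
Subtract a_0^2/2 = 8: Σ (a_n^2+b_n^2) = 24.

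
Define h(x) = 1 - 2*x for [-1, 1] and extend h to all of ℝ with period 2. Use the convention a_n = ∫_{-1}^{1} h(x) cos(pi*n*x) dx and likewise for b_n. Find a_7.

a_7 = ∫_{-1}^{1} h(x) cos(7*pi*x) dx.
Integrating by parts (boundary term plus one more integral), an antiderivative of (1 - 2*x) cos(7*pi*x) is -2*x*sin(7*pi*x)/(7*pi) + sin(7*pi*x)/(7*pi) - 2*cos(7*pi*x)/(49*pi**2); evaluating from -1 to 1: ∫_{-1}^{1} (1 - 2*x) cos(7*pi*x) dx = (2/(49*pi**2)) - (2/(49*pi**2)) = 0.
Hence a_7 = 0.

0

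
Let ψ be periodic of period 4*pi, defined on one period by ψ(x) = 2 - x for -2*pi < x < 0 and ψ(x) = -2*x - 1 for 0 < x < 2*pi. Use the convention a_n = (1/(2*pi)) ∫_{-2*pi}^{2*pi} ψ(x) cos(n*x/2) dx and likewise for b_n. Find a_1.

4/pi

a_1 = (1/(2*pi)) ∫_{-2*pi}^{2*pi} ψ(x) cos(x/2) dx.
Split the integral at the breakpoints.
Integrating by parts (boundary term plus one more integral), an antiderivative of (2 - x) cos(x/2) is -2*x*sin(x/2) + 4*sin(x/2) - 4*cos(x/2); evaluating from -2*pi to 0: ∫_{-2*pi}^{0} (2 - x) cos(x/2) dx = (-4) - (4) = -8.
Integrating by parts (boundary term plus one more integral), an antiderivative of (-2*x - 1) cos(x/2) is -4*x*sin(x/2) - 2*sin(x/2) - 8*cos(x/2); evaluating from 0 to 2*pi: ∫_{0}^{2*pi} (-2*x - 1) cos(x/2) dx = (8) - (-8) = 16.
Summing the pieces and multiplying by (1/(2*pi)) gives a_1 = 4/pi.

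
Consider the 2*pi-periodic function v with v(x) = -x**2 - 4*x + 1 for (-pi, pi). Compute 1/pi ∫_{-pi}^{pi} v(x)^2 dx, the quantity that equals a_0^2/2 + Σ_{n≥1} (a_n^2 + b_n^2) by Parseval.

1/pi ∫_{-pi}^{pi} v(x)^2 dx = 1/pi · (2*pi*(15 + 3*pi**4 + 70*pi**2)/15) = 2 + 2*pi**4/5 + 28*pi**2/3.

2 + 2*pi**4/5 + 28*pi**2/3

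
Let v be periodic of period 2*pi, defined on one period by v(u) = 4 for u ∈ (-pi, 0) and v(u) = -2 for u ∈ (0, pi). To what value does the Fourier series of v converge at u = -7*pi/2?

-2

u = -7*pi/2 differs from u = pi/2 by -2 full period(s), and the series is 2*pi-periodic.
v is continuous at u = pi/2 with value -2, so the series converges to -2 there.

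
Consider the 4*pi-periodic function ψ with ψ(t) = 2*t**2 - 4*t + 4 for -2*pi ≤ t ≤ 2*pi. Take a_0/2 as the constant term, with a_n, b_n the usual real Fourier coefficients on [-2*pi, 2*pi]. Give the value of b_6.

8/3

b_6 = (1/(2*pi)) ∫_{-2*pi}^{2*pi} ψ(t) sin(3*t) dt.
Integrating by parts twice (tabular method), an antiderivative of (2*t**2 - 4*t + 4) sin(3*t) is -2*t**2*cos(3*t)/3 + 4*t*sin(3*t)/9 + 4*t*cos(3*t)/3 - 4*sin(3*t)/9 - 32*cos(3*t)/27; evaluating from -2*pi to 2*pi: ∫_{-2*pi}^{2*pi} (2*t**2 - 4*t + 4) sin(3*t) dt = (-8*pi**2/3 - 32/27 + 8*pi/3) - (-8*pi**2/3 - 8*pi/3 - 32/27) = 16*pi/3.
Hence b_6 = (1/(2*pi))·(16*pi/3) = 8/3.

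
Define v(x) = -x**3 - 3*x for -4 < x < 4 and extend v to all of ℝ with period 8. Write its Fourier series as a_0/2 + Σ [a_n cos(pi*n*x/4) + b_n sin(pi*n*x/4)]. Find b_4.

-12/pi**3 + 38/pi

b_4 = 1/4 ∫_{-4}^{4} v(x) sin(pi*x) dx.
v is odd and sin(pi*x) is odd, so the integrand is even and b_4 = 1/2 ∫_0^{4} v(x) sin(pi*x) dx.
Integrating by parts three times (tabular method), an antiderivative of (-x**3 - 3*x) sin(pi*x) is x**3*cos(pi*x)/pi - 3*x**2*sin(pi*x)/pi**2 - 6*x*cos(pi*x)/pi**3 + 3*x*cos(pi*x)/pi - 3*sin(pi*x)/pi**2 + 6*sin(pi*x)/pi**4; evaluating from 0 to 4: ∫_{0}^{4} (-x**3 - 3*x) sin(pi*x) dx = (-24/pi**3 + 76/pi) - (0) = -24/pi**3 + 76/pi.
Hence b_4 = (1/2)·(-24/pi**3 + 76/pi) = -12/pi**3 + 38/pi.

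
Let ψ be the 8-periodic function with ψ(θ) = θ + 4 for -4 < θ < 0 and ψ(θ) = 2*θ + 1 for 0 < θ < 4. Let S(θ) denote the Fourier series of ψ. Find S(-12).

θ = -12 differs from θ = 4 by -2 full period(s), and the series is 8-periodic.
At θ = 4 the one-sided limits are ψ(4^-) = 9 and ψ(4^+) = 0.
By Dirichlet's theorem the series converges to their average, [(9) + (0)]/2 = 9/2.

9/2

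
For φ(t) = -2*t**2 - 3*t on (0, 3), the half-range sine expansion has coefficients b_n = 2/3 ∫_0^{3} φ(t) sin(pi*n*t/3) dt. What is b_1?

b_1 = 2/3 ∫_0^{3} (-2*t**2 - 3*t) sin(pi*t/3) dt.
Integrating by parts twice (tabular method), an antiderivative of (-2*t**2 - 3*t) sin(pi*t/3) is 6*t**2*cos(pi*t/3)/pi - 36*t*sin(pi*t/3)/pi**2 + 9*t*cos(pi*t/3)/pi - 27*sin(pi*t/3)/pi**2 - 108*cos(pi*t/3)/pi**3; evaluating from 0 to 3: ∫_{0}^{3} (-2*t**2 - 3*t) sin(pi*t/3) dt = (-81/pi + 108/pi**3) - (-108/pi**3) = -81/pi + 216/pi**3.
Hence b_1 = (2/3)·(-81/pi + 216/pi**3) = -54/pi + 144/pi**3.

-54/pi + 144/pi**3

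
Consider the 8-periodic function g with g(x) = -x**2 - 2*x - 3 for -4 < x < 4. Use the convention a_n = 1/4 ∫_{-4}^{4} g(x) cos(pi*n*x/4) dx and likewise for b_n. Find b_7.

b_7 = 1/4 ∫_{-4}^{4} g(x) sin(7*pi*x/4) dx.
Integrating by parts twice (tabular method), an antiderivative of (-x**2 - 2*x - 3) sin(7*pi*x/4) is 4*x**2*cos(7*pi*x/4)/(7*pi) - 32*x*sin(7*pi*x/4)/(49*pi**2) + 8*x*cos(7*pi*x/4)/(7*pi) - 32*sin(7*pi*x/4)/(49*pi**2) - 128*cos(7*pi*x/4)/(343*pi**3) + 12*cos(7*pi*x/4)/(7*pi); evaluating from -4 to 4: ∫_{-4}^{4} (-x**2 - 2*x - 3) sin(7*pi*x/4) dx = (4*(32 - 1323*pi**2)/(343*pi**3)) - (4*(32 - 539*pi**2)/(343*pi**3)) = -64/(7*pi).
Hence b_7 = (1/4)·(-64/(7*pi)) = -16/(7*pi).

-16/(7*pi)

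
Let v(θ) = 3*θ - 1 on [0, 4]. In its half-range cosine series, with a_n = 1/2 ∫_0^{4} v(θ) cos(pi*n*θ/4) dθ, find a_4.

a_4 = 1/2 ∫_0^{4} (3*θ - 1) cos(pi*θ) dθ.
Integrating by parts (boundary term plus one more integral), an antiderivative of (3*θ - 1) cos(pi*θ) is 3*θ*sin(pi*θ)/pi - sin(pi*θ)/pi + 3*cos(pi*θ)/pi**2; evaluating from 0 to 4: ∫_{0}^{4} (3*θ - 1) cos(pi*θ) dθ = (3/pi**2) - (3/pi**2) = 0.
Hence a_4 = (1/2)·(0) = 0.

0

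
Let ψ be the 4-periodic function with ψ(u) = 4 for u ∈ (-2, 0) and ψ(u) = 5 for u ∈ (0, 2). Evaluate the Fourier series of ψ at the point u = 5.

u = 5 differs from u = 1 by 1 full period(s), and the series is 4-periodic.
ψ is continuous at u = 1 with value 5, so the series converges to 5 there.

5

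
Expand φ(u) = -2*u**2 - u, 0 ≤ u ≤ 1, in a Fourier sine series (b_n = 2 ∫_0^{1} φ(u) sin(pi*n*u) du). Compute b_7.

b_7 = 2 ∫_0^{1} (-2*u**2 - u) sin(7*pi*u) du.
Integrating by parts twice (tabular method), an antiderivative of (-2*u**2 - u) sin(7*pi*u) is 2*u**2*cos(7*pi*u)/(7*pi) - 4*u*sin(7*pi*u)/(49*pi**2) + u*cos(7*pi*u)/(7*pi) - sin(7*pi*u)/(49*pi**2) - 4*cos(7*pi*u)/(343*pi**3); evaluating from 0 to 1: ∫_{0}^{1} (-2*u**2 - u) sin(7*pi*u) du = ((4 - 147*pi**2)/(343*pi**3)) - (-4/(343*pi**3)) = (8 - 147*pi**2)/(343*pi**3).
Hence b_7 = 2·((8 - 147*pi**2)/(343*pi**3)) = 2*(8 - 147*pi**2)/(343*pi**3).

2*(8 - 147*pi**2)/(343*pi**3)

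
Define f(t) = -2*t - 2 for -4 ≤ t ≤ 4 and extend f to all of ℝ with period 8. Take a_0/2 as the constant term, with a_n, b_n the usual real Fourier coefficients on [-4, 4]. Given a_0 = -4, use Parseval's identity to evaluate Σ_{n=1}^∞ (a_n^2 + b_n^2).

Parseval: a_0^2/2 + Σ_{n≥1} (a_n^2+b_n^2) = 1/4 ∫_{-4}^{4} f(t)^2 dt = 152/3.
Subtract a_0^2/2 = 8: Σ (a_n^2+b_n^2) = 128/3.

128/3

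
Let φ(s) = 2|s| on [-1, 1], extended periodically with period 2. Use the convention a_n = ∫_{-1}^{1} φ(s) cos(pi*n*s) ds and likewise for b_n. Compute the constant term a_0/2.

a_0 = ∫_{-1}^{1} φ(s) ds = 2.
So the constant term a_0/2 = 1.

1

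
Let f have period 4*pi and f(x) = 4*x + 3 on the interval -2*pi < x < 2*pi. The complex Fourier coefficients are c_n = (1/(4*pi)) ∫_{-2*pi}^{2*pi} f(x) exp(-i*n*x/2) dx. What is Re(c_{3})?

0

Since f is real-valued, Re(c_{3}) = (1/(4*pi)) ∫_{-2*pi}^{2*pi} f(x) cos(3*x/2) dx = a_{3}/2.
Integrating by parts (boundary term plus one more integral), an antiderivative of (4*x + 3) cos(3*x/2) is 8*x*sin(3*x/2)/3 + 2*sin(3*x/2) + 16*cos(3*x/2)/9; evaluating from -2*pi to 2*pi: ∫_{-2*pi}^{2*pi} (4*x + 3) cos(3*x/2) dx = (-16/9) - (-16/9) = 0.
Hence Re(c_{3}) = (1/(4*pi))·(0) = 0.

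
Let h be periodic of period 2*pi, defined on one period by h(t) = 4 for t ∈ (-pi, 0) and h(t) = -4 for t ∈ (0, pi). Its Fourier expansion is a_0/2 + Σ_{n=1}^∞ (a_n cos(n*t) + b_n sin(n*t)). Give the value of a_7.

0

a_7 = 1/pi ∫_{-pi}^{pi} h(t) cos(7*t) dt.
h is odd and cos(7*t) is even, so the integrand is odd over a symmetric interval and the integral vanishes.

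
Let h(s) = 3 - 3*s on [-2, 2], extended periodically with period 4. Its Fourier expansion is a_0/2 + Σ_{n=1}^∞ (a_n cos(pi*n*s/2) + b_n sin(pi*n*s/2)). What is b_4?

3/pi

b_4 = 1/2 ∫_{-2}^{2} h(s) sin(2*pi*s) ds.
Integrating by parts (boundary term plus one more integral), an antiderivative of (3 - 3*s) sin(2*pi*s) is 3*s*cos(2*pi*s)/(2*pi) - 3*sin(2*pi*s)/(4*pi**2) - 3*cos(2*pi*s)/(2*pi); evaluating from -2 to 2: ∫_{-2}^{2} (3 - 3*s) sin(2*pi*s) ds = (3/(2*pi)) - (-9/(2*pi)) = 6/pi.
Hence b_4 = (1/2)·(6/pi) = 3/pi.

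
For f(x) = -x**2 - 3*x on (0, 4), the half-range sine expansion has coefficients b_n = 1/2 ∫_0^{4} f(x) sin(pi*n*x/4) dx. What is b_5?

8*(16 - 175*pi**2)/(125*pi**3)

b_5 = 1/2 ∫_0^{4} (-x**2 - 3*x) sin(5*pi*x/4) dx.
Integrating by parts twice (tabular method), an antiderivative of (-x**2 - 3*x) sin(5*pi*x/4) is 4*x**2*cos(5*pi*x/4)/(5*pi) - 32*x*sin(5*pi*x/4)/(25*pi**2) + 12*x*cos(5*pi*x/4)/(5*pi) - 48*sin(5*pi*x/4)/(25*pi**2) - 128*cos(5*pi*x/4)/(125*pi**3); evaluating from 0 to 4: ∫_{0}^{4} (-x**2 - 3*x) sin(5*pi*x/4) dx = (16*(8 - 175*pi**2)/(125*pi**3)) - (-128/(125*pi**3)) = 16*(16 - 175*pi**2)/(125*pi**3).
Hence b_5 = (1/2)·(16*(16 - 175*pi**2)/(125*pi**3)) = 8*(16 - 175*pi**2)/(125*pi**3).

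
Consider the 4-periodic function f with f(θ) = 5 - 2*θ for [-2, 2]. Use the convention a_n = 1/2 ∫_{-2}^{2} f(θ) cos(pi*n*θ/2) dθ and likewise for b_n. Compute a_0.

a_0 = 1/2 ∫_{-2}^{2} f(θ) dθ = 1/2 · (20) = 10.

10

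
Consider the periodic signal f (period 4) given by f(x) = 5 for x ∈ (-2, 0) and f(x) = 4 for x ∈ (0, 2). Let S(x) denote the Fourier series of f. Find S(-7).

4

x = -7 differs from x = 1 by -2 full period(s), and the series is 4-periodic.
f is continuous at x = 1 with value 4, so the series converges to 4 there.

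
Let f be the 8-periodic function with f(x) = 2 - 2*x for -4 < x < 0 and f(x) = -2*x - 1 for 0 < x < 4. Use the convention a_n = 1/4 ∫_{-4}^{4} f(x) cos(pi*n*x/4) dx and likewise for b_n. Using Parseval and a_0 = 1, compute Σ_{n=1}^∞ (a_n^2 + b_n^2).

Parseval: a_0^2/2 + Σ_{n≥1} (a_n^2+b_n^2) = 1/4 ∫_{-4}^{4} f(x)^2 dx = 215/3.
Subtract a_0^2/2 = 1/2: Σ (a_n^2+b_n^2) = 427/6.

427/6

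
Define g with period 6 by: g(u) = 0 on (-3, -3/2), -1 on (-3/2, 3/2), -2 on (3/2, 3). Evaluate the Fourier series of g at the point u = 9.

-1

u = 9 differs from u = -3 by 2 full period(s), and the series is 6-periodic.
At u = -3 the one-sided limits are g(-3^-) = -2 and g(-3^+) = 0.
By Dirichlet's theorem the series converges to their average, [(-2) + (0)]/2 = -1.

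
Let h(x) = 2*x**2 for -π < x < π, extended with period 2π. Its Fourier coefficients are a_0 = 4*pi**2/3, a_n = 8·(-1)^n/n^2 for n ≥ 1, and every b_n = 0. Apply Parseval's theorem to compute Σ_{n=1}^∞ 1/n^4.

pi**4/90

Parseval: a_0^2/2 + Σ a_n^2 = (1/π) ∫_{-π}^{π} h(x)^2 dx = 8*pi**4/5.
Subtract a_0^2/2 = 8*pi**4/9: Σ a_n^2 = 32*pi**4/45.
Since a_n^2 = 64/n^4, Σ 1/n^4 = pi**4/90.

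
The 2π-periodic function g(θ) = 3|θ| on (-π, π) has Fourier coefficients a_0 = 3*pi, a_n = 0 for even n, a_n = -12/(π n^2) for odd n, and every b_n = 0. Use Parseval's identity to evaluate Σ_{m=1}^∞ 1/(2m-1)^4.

Parseval: a_0^2/2 + Σ a_n^2 = (1/π) ∫_{-π}^{π} g(θ)^2 dθ = 6*pi**2.
Subtract a_0^2/2 = 9*pi**2/2: Σ a_n^2 = 3*pi**2/2.
Only odd n contribute, with a_n^2 = 144/(π^2 n^4), so Σ_{m≥1} 1/(2m-1)^4 = π^2·(3*pi**2/2)/144 = pi**4/96.

pi**4/96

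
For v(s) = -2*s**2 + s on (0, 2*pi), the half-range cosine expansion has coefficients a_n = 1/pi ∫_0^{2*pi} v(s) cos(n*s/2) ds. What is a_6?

-8/9

a_6 = 1/pi ∫_0^{2*pi} (-2*s**2 + s) cos(3*s) ds.
Integrating by parts twice (tabular method), an antiderivative of (-2*s**2 + s) cos(3*s) is -2*s**2*sin(3*s)/3 + s*sin(3*s)/3 - 4*s*cos(3*s)/9 + 4*sin(3*s)/27 + cos(3*s)/9; evaluating from 0 to 2*pi: ∫_{0}^{2*pi} (-2*s**2 + s) cos(3*s) ds = (1/9 - 8*pi/9) - (1/9) = -8*pi/9.
Hence a_6 = (1/pi)·(-8*pi/9) = -8/9.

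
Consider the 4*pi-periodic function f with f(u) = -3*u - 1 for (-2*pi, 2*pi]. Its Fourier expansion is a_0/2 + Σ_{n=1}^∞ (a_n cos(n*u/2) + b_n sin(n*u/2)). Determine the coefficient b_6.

2

b_6 = (1/(2*pi)) ∫_{-2*pi}^{2*pi} f(u) sin(3*u) du.
Integrating by parts (boundary term plus one more integral), an antiderivative of (-3*u - 1) sin(3*u) is u*cos(3*u) - sin(3*u)/3 + cos(3*u)/3; evaluating from -2*pi to 2*pi: ∫_{-2*pi}^{2*pi} (-3*u - 1) sin(3*u) du = (1/3 + 2*pi) - (1/3 - 2*pi) = 4*pi.
Hence b_6 = (1/(2*pi))·(4*pi) = 2.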